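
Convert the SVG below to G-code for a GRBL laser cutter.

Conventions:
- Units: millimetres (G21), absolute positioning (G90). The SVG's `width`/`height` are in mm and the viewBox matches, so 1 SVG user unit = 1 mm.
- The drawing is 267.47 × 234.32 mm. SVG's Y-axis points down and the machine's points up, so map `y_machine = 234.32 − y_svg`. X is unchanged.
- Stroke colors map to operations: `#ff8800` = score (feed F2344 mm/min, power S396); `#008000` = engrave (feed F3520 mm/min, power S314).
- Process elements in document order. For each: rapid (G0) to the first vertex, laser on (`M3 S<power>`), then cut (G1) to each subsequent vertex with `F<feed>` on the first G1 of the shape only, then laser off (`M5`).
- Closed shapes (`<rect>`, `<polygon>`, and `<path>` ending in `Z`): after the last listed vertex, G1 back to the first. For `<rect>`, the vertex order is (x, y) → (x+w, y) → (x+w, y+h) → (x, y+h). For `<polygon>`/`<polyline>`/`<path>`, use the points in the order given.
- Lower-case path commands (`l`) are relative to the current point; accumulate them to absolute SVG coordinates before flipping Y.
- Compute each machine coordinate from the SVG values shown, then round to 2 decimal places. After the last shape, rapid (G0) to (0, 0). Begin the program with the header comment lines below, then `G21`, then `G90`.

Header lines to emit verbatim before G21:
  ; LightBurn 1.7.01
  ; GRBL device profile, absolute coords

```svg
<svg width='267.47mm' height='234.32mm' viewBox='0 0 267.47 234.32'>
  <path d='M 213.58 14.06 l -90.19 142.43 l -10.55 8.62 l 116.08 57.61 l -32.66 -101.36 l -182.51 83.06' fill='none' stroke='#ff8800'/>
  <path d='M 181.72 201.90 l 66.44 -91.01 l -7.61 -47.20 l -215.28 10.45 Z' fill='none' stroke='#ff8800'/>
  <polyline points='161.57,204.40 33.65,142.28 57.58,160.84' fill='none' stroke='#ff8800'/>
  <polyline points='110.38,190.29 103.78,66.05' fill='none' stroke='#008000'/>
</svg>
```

viewBox `0 0 267.47 234.32` with mm width/height → 1 unit = 1 mm. Flip: y_m = 234.32 − y_svg.

**Shape 1** — `<path>` open polyline, stroke `#ff8800` → score (S396, F2344). Machine vertices: (213.58,220.26) → (123.39,77.83) → (112.84,69.21) → (228.92,11.60) → (196.26,112.96) → (13.75,29.90). Open path.

**Shape 2** — `<path>` closed polygon, stroke `#ff8800` → score (S396, F2344). Machine vertices: (181.72,32.42) → (248.16,123.43) → (240.55,170.63) → (25.27,160.18) → (181.72,32.42). Closed: final G1 returns to the first vertex.

**Shape 3** — `<polyline>` open polyline, stroke `#ff8800` → score (S396, F2344). Machine vertices: (161.57,29.92) → (33.65,92.04) → (57.58,73.48). Open path.

**Shape 4** — `<polyline>` line segment, stroke `#008000` → engrave (S314, F3520). Machine vertices: (110.38,44.03) → (103.78,168.27). Open path.

; LightBurn 1.7.01
; GRBL device profile, absolute coords
G21
G90
G0 X213.58 Y220.26
M3 S396
G1 X123.39 Y77.83 F2344
G1 X112.84 Y69.21
G1 X228.92 Y11.60
G1 X196.26 Y112.96
G1 X13.75 Y29.90
M5
G0 X181.72 Y32.42
M3 S396
G1 X248.16 Y123.43 F2344
G1 X240.55 Y170.63
G1 X25.27 Y160.18
G1 X181.72 Y32.42
M5
G0 X161.57 Y29.92
M3 S396
G1 X33.65 Y92.04 F2344
G1 X57.58 Y73.48
M5
G0 X110.38 Y44.03
M3 S314
G1 X103.78 Y168.27 F3520
M5
G0 X0.00 Y0.00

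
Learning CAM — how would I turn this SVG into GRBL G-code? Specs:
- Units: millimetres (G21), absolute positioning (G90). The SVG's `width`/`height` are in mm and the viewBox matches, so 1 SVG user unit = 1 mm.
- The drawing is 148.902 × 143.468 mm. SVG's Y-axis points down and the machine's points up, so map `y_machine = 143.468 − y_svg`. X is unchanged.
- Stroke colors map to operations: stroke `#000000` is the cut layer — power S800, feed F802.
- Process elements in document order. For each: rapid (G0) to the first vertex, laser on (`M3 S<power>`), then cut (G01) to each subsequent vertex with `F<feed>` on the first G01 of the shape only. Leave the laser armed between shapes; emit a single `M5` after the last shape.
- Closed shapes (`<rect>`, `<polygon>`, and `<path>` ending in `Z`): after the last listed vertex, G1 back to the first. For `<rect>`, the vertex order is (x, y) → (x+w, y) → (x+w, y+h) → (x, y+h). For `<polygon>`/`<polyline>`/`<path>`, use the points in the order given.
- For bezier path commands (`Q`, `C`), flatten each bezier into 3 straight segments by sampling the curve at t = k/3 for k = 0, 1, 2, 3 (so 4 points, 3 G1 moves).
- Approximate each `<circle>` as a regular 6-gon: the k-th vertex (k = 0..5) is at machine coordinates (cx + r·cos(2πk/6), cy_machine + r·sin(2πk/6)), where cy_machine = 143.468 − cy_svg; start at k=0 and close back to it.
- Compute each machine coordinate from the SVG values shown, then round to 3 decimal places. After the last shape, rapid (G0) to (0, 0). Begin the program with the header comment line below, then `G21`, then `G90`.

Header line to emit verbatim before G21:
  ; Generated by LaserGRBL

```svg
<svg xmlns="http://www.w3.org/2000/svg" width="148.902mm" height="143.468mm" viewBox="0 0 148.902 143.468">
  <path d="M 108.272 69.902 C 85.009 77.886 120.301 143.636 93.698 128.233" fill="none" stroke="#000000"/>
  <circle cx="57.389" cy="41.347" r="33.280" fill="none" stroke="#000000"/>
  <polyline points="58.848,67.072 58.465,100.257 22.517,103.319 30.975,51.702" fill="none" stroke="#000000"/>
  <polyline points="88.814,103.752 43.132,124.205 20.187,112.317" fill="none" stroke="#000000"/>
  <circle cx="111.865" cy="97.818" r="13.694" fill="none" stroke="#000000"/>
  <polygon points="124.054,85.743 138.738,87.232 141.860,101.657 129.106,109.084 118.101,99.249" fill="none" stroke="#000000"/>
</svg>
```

1 u = 1 mm; y_m = 143.468 − y.

[1] `<path>` cubic bezier, #000000→cut S800 F802: (108.272,73.566) → (100.066,51.472) → (104.130,21.738) → (93.698,15.235)

[2] `<circle>` circle, #000000→cut S800 F802: (90.669,102.121) → (74.029,130.942) → (40.749,130.942) → (24.109,102.121) → (40.749,73.300) → (74.029,73.300) → (90.669,102.121) (closed)

[3] `<polyline>` open polyline, #000000→cut S800 F802: (58.848,76.396) → (58.465,43.211) → (22.517,40.149) → (30.975,91.766)

[4] `<polyline>` open polyline, #000000→cut S800 F802: (88.814,39.716) → (43.132,19.263) → (20.187,31.151)

[5] `<circle>` circle, #000000→cut S800 F802: (125.559,45.650) → (118.712,57.509) → (105.018,57.509) → (98.171,45.650) → (105.018,33.791) → (118.712,33.791) → (125.559,45.650) (closed)

[6] `<polygon>` regular polygon, #000000→cut S800 F802: (124.054,57.725) → (138.738,56.236) → (141.860,41.811) → (129.106,34.384) → (118.101,44.219) → (124.054,57.725) (closed)

; Generated by LaserGRBL
G21
G90
G0 X108.272 Y73.566
M3 S800
G01 X100.066 Y51.472 F802
G01 X104.130 Y21.738
G01 X93.698 Y15.235
G0 X90.669 Y102.121
M3 S800
G01 X74.029 Y130.942 F802
G01 X40.749 Y130.942
G01 X24.109 Y102.121
G01 X40.749 Y73.300
G01 X74.029 Y73.300
G01 X90.669 Y102.121
G0 X58.848 Y76.396
M3 S800
G01 X58.465 Y43.211 F802
G01 X22.517 Y40.149
G01 X30.975 Y91.766
G0 X88.814 Y39.716
M3 S800
G01 X43.132 Y19.263 F802
G01 X20.187 Y31.151
G0 X125.559 Y45.650
M3 S800
G01 X118.712 Y57.509 F802
G01 X105.018 Y57.509
G01 X98.171 Y45.650
G01 X105.018 Y33.791
G01 X118.712 Y33.791
G01 X125.559 Y45.650
G0 X124.054 Y57.725
M3 S800
G01 X138.738 Y56.236 F802
G01 X141.860 Y41.811
G01 X129.106 Y34.384
G01 X118.101 Y44.219
G01 X124.054 Y57.725
M5
G0 X0.000 Y0.000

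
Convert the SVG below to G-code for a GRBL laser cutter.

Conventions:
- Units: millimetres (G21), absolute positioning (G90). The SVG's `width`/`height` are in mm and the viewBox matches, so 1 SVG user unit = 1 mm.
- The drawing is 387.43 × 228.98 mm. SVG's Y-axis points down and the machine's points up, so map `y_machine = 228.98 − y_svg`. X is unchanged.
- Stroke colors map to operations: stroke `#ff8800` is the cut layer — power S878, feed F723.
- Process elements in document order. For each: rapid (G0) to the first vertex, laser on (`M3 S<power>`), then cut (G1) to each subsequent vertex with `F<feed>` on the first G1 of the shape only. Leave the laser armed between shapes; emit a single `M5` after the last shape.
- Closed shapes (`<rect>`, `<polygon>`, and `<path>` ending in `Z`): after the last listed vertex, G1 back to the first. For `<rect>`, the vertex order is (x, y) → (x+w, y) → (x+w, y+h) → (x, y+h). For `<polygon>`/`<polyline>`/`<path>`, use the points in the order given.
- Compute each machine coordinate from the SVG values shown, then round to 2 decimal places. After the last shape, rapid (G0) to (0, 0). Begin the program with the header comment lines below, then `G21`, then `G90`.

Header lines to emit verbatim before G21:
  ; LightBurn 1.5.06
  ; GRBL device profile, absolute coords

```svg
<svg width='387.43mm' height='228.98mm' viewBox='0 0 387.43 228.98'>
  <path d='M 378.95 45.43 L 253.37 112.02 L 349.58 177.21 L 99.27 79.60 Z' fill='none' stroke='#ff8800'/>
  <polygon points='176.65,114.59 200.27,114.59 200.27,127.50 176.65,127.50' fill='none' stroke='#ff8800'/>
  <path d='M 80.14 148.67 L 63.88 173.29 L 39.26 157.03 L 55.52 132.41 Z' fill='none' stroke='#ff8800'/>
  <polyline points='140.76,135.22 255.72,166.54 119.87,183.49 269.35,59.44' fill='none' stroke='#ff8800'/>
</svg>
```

; LightBurn 1.5.06
; GRBL device profile, absolute coords
G21
G90
G0 X378.95 Y183.55
M3 S878
G1 X253.37 Y116.96 F723
G1 X349.58 Y51.77
G1 X99.27 Y149.38
G1 X378.95 Y183.55
G0 X176.65 Y114.39
M3 S878
G1 X200.27 Y114.39 F723
G1 X200.27 Y101.48
G1 X176.65 Y101.48
G1 X176.65 Y114.39
G0 X80.14 Y80.31
M3 S878
G1 X63.88 Y55.69 F723
G1 X39.26 Y71.95
G1 X55.52 Y96.57
G1 X80.14 Y80.31
G0 X140.76 Y93.76
M3 S878
G1 X255.72 Y62.44 F723
G1 X119.87 Y45.49
G1 X269.35 Y169.54
M5
G0 X0.00 Y0.00

Since the viewBox matches the mm dimensions, user units are millimetres directly. The only transform is the Y-flip y_m = 228.98 − y_svg.

Shape 1 is a closed polygon drawn with `<path>`. Its stroke #ff8800 means cut at S878, F723. After flipping Y the toolpath is (378.95,183.55) → (253.37,116.96) → (349.58,51.77) → (99.27,149.38) → (378.95,183.55), returning to the start.

Shape 2 is a rectangle drawn with `<polygon>`. Its stroke #ff8800 means cut at S878, F723. After flipping Y the toolpath is (176.65,114.39) → (200.27,114.39) → (200.27,101.48) → (176.65,101.48) → (176.65,114.39), returning to the start.

Shape 3 is a regular polygon drawn with `<path>`. Its stroke #ff8800 means cut at S878, F723. After flipping Y the toolpath is (80.14,80.31) → (63.88,55.69) → (39.26,71.95) → (55.52,96.57) → (80.14,80.31), returning to the start.

Shape 4 is a open polyline drawn with `<polyline>`. Its stroke #ff8800 means cut at S878, F723. After flipping Y the toolpath is (140.76,93.76) → (255.72,62.44) → (119.87,45.49) → (269.35,169.54).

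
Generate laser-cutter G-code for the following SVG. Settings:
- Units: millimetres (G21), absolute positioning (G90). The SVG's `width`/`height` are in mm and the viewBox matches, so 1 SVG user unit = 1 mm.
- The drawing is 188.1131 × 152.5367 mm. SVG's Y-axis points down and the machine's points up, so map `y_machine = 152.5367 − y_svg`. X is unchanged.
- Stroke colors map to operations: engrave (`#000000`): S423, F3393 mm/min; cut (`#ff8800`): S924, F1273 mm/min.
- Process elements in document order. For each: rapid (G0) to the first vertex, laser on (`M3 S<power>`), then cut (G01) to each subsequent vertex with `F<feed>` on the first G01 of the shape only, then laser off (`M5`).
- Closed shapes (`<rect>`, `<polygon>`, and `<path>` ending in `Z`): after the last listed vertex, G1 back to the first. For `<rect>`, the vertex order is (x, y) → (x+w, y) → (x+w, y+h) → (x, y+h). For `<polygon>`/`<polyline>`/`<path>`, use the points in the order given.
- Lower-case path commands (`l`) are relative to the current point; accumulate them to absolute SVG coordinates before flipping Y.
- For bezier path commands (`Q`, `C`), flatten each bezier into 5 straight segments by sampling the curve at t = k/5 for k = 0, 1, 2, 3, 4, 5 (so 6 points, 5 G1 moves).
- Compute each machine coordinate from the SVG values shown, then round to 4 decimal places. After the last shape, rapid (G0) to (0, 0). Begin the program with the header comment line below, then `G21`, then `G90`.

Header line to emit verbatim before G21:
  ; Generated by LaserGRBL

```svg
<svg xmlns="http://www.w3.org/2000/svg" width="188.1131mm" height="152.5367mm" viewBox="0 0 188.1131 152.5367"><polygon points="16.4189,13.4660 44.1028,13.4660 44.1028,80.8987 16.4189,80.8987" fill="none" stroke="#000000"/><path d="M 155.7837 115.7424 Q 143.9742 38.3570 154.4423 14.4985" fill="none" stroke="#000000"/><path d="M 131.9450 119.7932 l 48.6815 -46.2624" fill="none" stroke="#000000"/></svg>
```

viewBox `0 0 188.1131 152.5367` with mm width/height → 1 unit = 1 mm. Flip: y_m = 152.5367 − y_svg.

**Shape 1** — `<polygon>` rectangle, stroke `#000000` → engrave (S423, F3393). Machine vertices: (16.4189,139.0707) → (44.1028,139.0707) → (44.1028,71.6380) → (16.4189,71.6380) → (16.4189,139.0707). Closed: final G1 returns to the first vertex.

**Shape 2** — `<path>` quadratic bezier, stroke `#000000` → engrave (S423, F3393). Control points (SVG): P0=(155.7837,115.7424), P1=(143.9742,38.3570), P2=(154.4423,14.4985); sampled at t=k/5. Machine vertices: (155.7837,36.7943) → (151.9510,65.6074) → (149.9005,90.1383) → (149.6322,110.3871) → (151.1462,126.3537) → (154.4423,138.0382). Open path.

**Shape 3** — `<path>` line segment, stroke `#000000` → engrave (S423, F3393). Machine vertices: (131.9450,32.7435) → (180.6265,79.0059). Open path.

; Generated by LaserGRBL
G21
G90
G0 X16.4189 Y139.0707
M3 S423
G01 X44.1028 Y139.0707 F3393
G01 X44.1028 Y71.6380
G01 X16.4189 Y71.6380
G01 X16.4189 Y139.0707
M5
G0 X155.7837 Y36.7943
M3 S423
G01 X151.9510 Y65.6074 F3393
G01 X149.9005 Y90.1383
G01 X149.6322 Y110.3871
G01 X151.1462 Y126.3537
G01 X154.4423 Y138.0382
M5
G0 X131.9450 Y32.7435
M3 S423
G01 X180.6265 Y79.0059 F3393
M5
G0 X0.0000 Y0.0000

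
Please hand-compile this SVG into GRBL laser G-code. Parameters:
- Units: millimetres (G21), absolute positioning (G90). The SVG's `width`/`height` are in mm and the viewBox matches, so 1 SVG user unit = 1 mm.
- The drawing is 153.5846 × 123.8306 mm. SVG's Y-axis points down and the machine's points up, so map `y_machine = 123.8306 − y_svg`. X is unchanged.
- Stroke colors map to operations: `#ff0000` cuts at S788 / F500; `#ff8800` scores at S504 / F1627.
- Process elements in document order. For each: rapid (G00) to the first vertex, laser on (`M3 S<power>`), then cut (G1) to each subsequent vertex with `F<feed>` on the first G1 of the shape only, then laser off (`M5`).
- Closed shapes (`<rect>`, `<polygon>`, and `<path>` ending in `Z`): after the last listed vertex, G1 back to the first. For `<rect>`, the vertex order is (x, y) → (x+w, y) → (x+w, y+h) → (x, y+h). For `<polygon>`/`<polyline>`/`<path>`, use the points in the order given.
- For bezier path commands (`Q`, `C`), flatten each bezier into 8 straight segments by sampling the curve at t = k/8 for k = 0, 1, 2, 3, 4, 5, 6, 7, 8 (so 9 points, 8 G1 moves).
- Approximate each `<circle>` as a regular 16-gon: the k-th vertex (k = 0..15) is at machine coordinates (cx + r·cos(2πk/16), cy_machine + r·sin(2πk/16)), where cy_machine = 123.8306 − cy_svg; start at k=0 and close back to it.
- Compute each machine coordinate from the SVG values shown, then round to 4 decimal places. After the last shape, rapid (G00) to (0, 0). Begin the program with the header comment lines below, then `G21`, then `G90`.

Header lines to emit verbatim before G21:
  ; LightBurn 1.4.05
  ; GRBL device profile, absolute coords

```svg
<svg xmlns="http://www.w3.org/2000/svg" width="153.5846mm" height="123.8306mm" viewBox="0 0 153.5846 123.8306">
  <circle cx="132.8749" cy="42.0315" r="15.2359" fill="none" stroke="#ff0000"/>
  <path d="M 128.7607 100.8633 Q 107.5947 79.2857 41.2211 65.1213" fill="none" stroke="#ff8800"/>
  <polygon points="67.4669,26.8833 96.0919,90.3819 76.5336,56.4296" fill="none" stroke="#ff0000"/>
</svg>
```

1 u = 1 mm; y_m = 123.8306 − y.

[1] `<circle>` circle, #ff0000→cut S788 F500: (148.1108,81.7991) → (146.9510,87.6296) → (143.6483,92.5725) → (138.7054,95.8752) → (132.8749,97.0350) → (127.0444,95.8752) → (122.1015,92.5725) → (118.7988,87.6296) → (117.6390,81.7991) → (118.7988,75.9686) → (122.1015,71.0257) → (127.0444,67.7230) → (132.8749,66.5632) → (138.7054,67.7230) → (143.6483,71.0257) → (146.9510,75.9686) → (148.1108,81.7991) (closed)

[2] `<path>` quadratic bezier, #ff8800→score S504 F1627: (128.7607,22.9673) → (122.7628,28.2459) → (115.3522,33.2928) → (106.5289,38.1080) → (96.2928,42.6916) → (84.6440,47.0435) → (71.5824,51.1638) → (57.1081,55.0524) → (41.2211,58.7093)

[3] `<polygon>` closed polygon, #ff0000→cut S788 F500: (67.4669,96.9473) → (96.0919,33.4487) → (76.5336,67.4010) → (67.4669,96.9473) (closed)

; LightBurn 1.4.05
; GRBL device profile, absolute coords
G21
G90
G00 X148.1108 Y81.7991
M3 S788
G1 X146.9510 Y87.6296 F500
G1 X143.6483 Y92.5725
G1 X138.7054 Y95.8752
G1 X132.8749 Y97.0350
G1 X127.0444 Y95.8752
G1 X122.1015 Y92.5725
G1 X118.7988 Y87.6296
G1 X117.6390 Y81.7991
G1 X118.7988 Y75.9686
G1 X122.1015 Y71.0257
G1 X127.0444 Y67.7230
G1 X132.8749 Y66.5632
G1 X138.7054 Y67.7230
G1 X143.6483 Y71.0257
G1 X146.9510 Y75.9686
G1 X148.1108 Y81.7991
M5
G00 X128.7607 Y22.9673
M3 S504
G1 X122.7628 Y28.2459 F1627
G1 X115.3522 Y33.2928
G1 X106.5289 Y38.1080
G1 X96.2928 Y42.6916
G1 X84.6440 Y47.0435
G1 X71.5824 Y51.1638
G1 X57.1081 Y55.0524
G1 X41.2211 Y58.7093
M5
G00 X67.4669 Y96.9473
M3 S788
G1 X96.0919 Y33.4487 F500
G1 X76.5336 Y67.4010
G1 X67.4669 Y96.9473
M5
G00 X0.0000 Y0.0000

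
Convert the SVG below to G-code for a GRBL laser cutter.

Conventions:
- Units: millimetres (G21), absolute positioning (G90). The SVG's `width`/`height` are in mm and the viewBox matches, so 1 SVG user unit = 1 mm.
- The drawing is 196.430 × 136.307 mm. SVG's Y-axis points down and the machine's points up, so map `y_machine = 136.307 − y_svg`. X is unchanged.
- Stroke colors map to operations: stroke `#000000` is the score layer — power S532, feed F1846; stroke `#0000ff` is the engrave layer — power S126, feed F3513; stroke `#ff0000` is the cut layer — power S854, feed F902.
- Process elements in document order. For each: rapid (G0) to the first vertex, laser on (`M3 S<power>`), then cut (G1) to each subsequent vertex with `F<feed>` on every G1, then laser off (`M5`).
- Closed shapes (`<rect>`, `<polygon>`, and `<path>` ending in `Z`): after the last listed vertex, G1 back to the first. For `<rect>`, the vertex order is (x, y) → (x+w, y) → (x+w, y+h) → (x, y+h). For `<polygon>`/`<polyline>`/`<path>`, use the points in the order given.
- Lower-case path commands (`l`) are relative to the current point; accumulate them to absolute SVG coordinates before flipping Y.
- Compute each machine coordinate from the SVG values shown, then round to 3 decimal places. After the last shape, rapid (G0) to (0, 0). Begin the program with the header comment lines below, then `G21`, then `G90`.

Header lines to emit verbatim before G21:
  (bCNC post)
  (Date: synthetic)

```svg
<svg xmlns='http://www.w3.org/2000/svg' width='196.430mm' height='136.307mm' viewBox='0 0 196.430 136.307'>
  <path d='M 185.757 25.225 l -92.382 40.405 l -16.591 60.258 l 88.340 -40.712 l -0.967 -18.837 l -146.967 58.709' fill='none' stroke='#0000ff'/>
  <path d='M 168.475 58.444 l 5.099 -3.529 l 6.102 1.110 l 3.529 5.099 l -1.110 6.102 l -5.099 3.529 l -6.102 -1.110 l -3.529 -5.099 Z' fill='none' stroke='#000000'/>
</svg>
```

1 u = 1 mm; y_m = 136.307 − y.

[1] `<path>` open polyline, #0000ff→engrave S126 F3513: (185.757,111.082) → (93.375,70.677) → (76.784,10.419) → (165.124,51.131) → (164.157,69.968) → (17.190,11.259)

[2] `<path>` regular polygon, #000000→score S532 F1846: (168.475,77.863) → (173.574,81.392) → (179.676,80.282) → (183.205,75.183) → (182.095,69.081) → (176.996,65.552) → (170.894,66.662) → (167.365,71.761) → (168.475,77.863) (closed)

(bCNC post)
(Date: synthetic)
G21
G90
G0 X185.757 Y111.082
M3 S126
G1 X93.375 Y70.677 F3513
G1 X76.784 Y10.419 F3513
G1 X165.124 Y51.131 F3513
G1 X164.157 Y69.968 F3513
G1 X17.190 Y11.259 F3513
M5
G0 X168.475 Y77.863
M3 S532
G1 X173.574 Y81.392 F1846
G1 X179.676 Y80.282 F1846
G1 X183.205 Y75.183 F1846
G1 X182.095 Y69.081 F1846
G1 X176.996 Y65.552 F1846
G1 X170.894 Y66.662 F1846
G1 X167.365 Y71.761 F1846
G1 X168.475 Y77.863 F1846
M5
G0 X0.000 Y0.000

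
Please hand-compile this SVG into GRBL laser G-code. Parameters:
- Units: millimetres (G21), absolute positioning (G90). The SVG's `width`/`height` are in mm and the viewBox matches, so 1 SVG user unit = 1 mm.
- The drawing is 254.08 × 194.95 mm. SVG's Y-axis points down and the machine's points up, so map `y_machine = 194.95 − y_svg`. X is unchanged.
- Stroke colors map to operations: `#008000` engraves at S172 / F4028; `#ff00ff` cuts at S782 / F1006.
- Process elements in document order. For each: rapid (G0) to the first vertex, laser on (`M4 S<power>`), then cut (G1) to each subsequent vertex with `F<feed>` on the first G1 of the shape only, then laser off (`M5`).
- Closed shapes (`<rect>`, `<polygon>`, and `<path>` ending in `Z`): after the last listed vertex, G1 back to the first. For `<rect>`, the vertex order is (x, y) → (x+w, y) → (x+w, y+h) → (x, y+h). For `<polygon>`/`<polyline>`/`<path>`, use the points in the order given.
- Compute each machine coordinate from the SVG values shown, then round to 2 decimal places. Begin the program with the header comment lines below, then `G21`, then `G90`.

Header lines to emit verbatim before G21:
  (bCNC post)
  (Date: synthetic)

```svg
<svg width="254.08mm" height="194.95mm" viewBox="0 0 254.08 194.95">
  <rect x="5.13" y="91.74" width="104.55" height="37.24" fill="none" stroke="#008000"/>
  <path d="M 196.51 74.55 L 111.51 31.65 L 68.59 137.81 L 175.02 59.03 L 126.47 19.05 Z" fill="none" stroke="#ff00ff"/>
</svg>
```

(bCNC post)
(Date: synthetic)
G21
G90
G0 X5.13 Y103.21
M4 S172
G1 X109.68 Y103.21 F4028
G1 X109.68 Y65.97
G1 X5.13 Y65.97
G1 X5.13 Y103.21
M5
G0 X196.51 Y120.40
M4 S782
G1 X111.51 Y163.30 F1006
G1 X68.59 Y57.14
G1 X175.02 Y135.92
G1 X126.47 Y175.90
G1 X196.51 Y120.40
M5

Since the viewBox matches the mm dimensions, user units are millimetres directly. The only transform is the Y-flip y_m = 194.95 − y_svg.

Shape 1 is a rectangle drawn with `<rect>`. Its stroke #008000 means engrave at S172, F4028. After flipping Y the toolpath is (5.13,103.21) → (109.68,103.21) → (109.68,65.97) → (5.13,65.97) → (5.13,103.21), returning to the start.

Shape 2 is a closed polygon drawn with `<path>`. Its stroke #ff00ff means cut at S782, F1006. After flipping Y the toolpath is (196.51,120.40) → (111.51,163.30) → (68.59,57.14) → (175.02,135.92) → (126.47,175.90) → (196.51,120.40), returning to the start.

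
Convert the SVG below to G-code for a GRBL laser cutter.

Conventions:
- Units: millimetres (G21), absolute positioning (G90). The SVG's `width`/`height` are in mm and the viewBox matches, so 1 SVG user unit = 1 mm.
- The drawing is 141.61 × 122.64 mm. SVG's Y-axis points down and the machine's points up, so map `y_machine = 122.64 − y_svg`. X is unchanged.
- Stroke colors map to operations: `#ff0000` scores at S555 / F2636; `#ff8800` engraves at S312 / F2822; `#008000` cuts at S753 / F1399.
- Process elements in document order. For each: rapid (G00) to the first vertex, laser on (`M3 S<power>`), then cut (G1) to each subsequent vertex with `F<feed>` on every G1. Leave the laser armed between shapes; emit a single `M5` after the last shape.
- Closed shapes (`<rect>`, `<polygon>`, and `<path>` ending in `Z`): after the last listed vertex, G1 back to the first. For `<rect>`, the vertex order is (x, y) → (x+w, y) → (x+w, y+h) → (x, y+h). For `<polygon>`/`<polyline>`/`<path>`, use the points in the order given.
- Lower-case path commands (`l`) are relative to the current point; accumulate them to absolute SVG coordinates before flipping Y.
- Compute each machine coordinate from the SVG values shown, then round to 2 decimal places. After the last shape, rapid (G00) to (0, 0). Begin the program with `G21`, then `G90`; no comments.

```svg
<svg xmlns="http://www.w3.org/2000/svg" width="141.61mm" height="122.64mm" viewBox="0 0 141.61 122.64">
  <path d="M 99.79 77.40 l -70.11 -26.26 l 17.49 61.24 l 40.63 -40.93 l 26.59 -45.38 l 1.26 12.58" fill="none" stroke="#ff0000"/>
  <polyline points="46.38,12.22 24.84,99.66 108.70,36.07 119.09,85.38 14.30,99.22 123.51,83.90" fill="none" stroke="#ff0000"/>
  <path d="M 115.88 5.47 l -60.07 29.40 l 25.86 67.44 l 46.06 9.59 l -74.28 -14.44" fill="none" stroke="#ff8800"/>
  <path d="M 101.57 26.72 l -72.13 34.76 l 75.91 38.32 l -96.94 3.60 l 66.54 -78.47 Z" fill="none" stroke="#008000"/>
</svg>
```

G21
G90
G00 X99.79 Y45.24
M3 S555
G1 X29.68 Y71.50 F2636
G1 X47.17 Y10.26 F2636
G1 X87.80 Y51.19 F2636
G1 X114.39 Y96.57 F2636
G1 X115.65 Y83.99 F2636
G00 X46.38 Y110.42
M3 S555
G1 X24.84 Y22.98 F2636
G1 X108.70 Y86.57 F2636
G1 X119.09 Y37.26 F2636
G1 X14.30 Y23.42 F2636
G1 X123.51 Y38.74 F2636
G00 X115.88 Y117.17
M3 S312
G1 X55.81 Y87.77 F2822
G1 X81.67 Y20.33 F2822
G1 X127.73 Y10.74 F2822
G1 X53.45 Y25.18 F2822
G00 X101.57 Y95.92
M3 S753
G1 X29.44 Y61.16 F1399
G1 X105.35 Y22.84 F1399
G1 X8.41 Y19.24 F1399
G1 X74.95 Y97.71 F1399
G1 X101.57 Y95.92 F1399
M5
G00 X0.00 Y0.00

Since the viewBox matches the mm dimensions, user units are millimetres directly. The only transform is the Y-flip y_m = 122.64 − y_svg.

Shape 1 is a open polyline drawn with `<path>`. Its stroke #ff0000 means score at S555, F2636. After flipping Y the toolpath is (99.79,45.24) → (29.68,71.50) → (47.17,10.26) → (87.80,51.19) → (114.39,96.57) → (115.65,83.99).

Shape 2 is a open polyline drawn with `<polyline>`. Its stroke #ff0000 means score at S555, F2636. After flipping Y the toolpath is (46.38,110.42) → (24.84,22.98) → (108.70,86.57) → (119.09,37.26) → (14.30,23.42) → (123.51,38.74).

Shape 3 is a open polyline drawn with `<path>`. Its stroke #ff8800 means engrave at S312, F2822. After flipping Y the toolpath is (115.88,117.17) → (55.81,87.77) → (81.67,20.33) → (127.73,10.74) → (53.45,25.18).

Shape 4 is a closed polygon drawn with `<path>`. Its stroke #008000 means cut at S753, F1399. After flipping Y the toolpath is (101.57,95.92) → (29.44,61.16) → (105.35,22.84) → (8.41,19.24) → (74.95,97.71) → (101.57,95.92), returning to the start.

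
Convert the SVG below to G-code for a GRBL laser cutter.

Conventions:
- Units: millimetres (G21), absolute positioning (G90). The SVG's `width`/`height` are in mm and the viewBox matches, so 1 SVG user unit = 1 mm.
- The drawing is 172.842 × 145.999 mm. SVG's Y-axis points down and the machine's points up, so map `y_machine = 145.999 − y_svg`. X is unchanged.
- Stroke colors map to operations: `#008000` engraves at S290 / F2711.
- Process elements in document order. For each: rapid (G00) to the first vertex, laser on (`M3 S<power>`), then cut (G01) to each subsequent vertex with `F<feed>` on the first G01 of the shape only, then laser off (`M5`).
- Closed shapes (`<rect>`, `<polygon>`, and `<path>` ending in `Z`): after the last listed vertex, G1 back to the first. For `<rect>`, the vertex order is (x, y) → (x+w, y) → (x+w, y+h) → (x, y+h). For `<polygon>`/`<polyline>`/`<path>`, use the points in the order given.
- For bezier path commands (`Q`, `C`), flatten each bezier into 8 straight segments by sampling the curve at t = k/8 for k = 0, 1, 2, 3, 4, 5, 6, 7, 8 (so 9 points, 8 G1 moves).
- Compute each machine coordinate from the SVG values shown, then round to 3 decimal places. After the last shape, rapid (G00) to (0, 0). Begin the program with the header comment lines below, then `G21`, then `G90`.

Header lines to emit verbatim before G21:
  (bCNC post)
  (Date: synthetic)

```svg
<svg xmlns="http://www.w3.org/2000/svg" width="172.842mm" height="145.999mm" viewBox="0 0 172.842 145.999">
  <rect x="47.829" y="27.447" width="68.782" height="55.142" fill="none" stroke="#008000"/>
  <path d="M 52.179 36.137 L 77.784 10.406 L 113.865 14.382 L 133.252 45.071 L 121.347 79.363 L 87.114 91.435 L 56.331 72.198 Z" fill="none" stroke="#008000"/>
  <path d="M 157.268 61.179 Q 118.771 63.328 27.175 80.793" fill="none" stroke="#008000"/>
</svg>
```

Since the viewBox matches the mm dimensions, user units are millimetres directly. The only transform is the Y-flip y_m = 145.999 − y_svg.

Shape 1 is a rectangle drawn with `<rect>`. Its stroke #008000 means engrave at S290, F2711. After flipping Y the toolpath is (47.829,118.552) → (116.611,118.552) → (116.611,63.410) → (47.829,63.410) → (47.829,118.552), returning to the start.

Shape 2 is a regular polygon drawn with `<path>`. Its stroke #008000 means engrave at S290, F2711. After flipping Y the toolpath is (52.179,109.862) → (77.784,135.593) → (113.865,131.617) → (133.252,100.928) → (121.347,66.636) → (87.114,54.564) → (56.331,73.801) → (52.179,109.862), returning to the start.

Shape 3 is a quadratic bezier drawn with `<path>`. Its stroke #008000 means engrave at S290, F2711. After flipping Y the toolpath is (157.268,84.820) → (146.814,84.043) → (134.701,82.788) → (120.928,81.054) → (105.496,78.842) → (88.405,76.151) → (69.654,72.981) → (49.244,69.333) → (27.175,65.206).

(bCNC post)
(Date: synthetic)
G21
G90
G00 X47.829 Y118.552
M3 S290
G01 X116.611 Y118.552 F2711
G01 X116.611 Y63.410
G01 X47.829 Y63.410
G01 X47.829 Y118.552
M5
G00 X52.179 Y109.862
M3 S290
G01 X77.784 Y135.593 F2711
G01 X113.865 Y131.617
G01 X133.252 Y100.928
G01 X121.347 Y66.636
G01 X87.114 Y54.564
G01 X56.331 Y73.801
G01 X52.179 Y109.862
M5
G00 X157.268 Y84.820
M3 S290
G01 X146.814 Y84.043 F2711
G01 X134.701 Y82.788
G01 X120.928 Y81.054
G01 X105.496 Y78.842
G01 X88.405 Y76.151
G01 X69.654 Y72.981
G01 X49.244 Y69.333
G01 X27.175 Y65.206
M5
G00 X0.000 Y0.000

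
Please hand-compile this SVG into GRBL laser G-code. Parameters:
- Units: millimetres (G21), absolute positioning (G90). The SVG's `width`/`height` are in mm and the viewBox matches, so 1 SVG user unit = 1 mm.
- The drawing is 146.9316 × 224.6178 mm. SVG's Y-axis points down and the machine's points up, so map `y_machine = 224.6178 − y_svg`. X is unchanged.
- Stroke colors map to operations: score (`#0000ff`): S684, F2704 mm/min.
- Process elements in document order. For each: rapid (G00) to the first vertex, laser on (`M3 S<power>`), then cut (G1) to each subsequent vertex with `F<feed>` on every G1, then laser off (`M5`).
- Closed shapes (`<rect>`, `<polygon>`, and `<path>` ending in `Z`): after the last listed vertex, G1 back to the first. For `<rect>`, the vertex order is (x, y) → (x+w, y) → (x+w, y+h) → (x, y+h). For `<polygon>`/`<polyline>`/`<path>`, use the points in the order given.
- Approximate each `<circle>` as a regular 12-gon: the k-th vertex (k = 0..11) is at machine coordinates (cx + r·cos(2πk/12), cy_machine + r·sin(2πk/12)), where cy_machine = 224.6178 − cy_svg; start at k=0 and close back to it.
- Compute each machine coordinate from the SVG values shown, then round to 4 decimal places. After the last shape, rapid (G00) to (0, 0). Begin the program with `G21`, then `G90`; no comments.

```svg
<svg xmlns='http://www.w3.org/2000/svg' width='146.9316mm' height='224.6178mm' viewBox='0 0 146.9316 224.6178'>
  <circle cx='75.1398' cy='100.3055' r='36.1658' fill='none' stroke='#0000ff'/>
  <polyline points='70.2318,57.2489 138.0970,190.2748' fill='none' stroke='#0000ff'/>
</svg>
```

Since the viewBox matches the mm dimensions, user units are millimetres directly. The only transform is the Y-flip y_m = 224.6178 − y_svg.

Shape 1 is a circle drawn with `<circle>`. Its stroke #0000ff means score at S684, F2704. After flipping Y the toolpath is (111.3056,124.3123) → (106.4603,142.3952) → (93.2227,155.6328) → (75.1398,160.4781) → (57.0569,155.6328) → (43.8193,142.3952) → (38.9740,124.3123) → (43.8193,106.2294) → (57.0569,92.9918) → (75.1398,88.1465) → (93.2227,92.9918) → (106.4603,106.2294) → (111.3056,124.3123), returning to the start.

Shape 2 is a line segment drawn with `<polyline>`. Its stroke #0000ff means score at S684, F2704. After flipping Y the toolpath is (70.2318,167.3689) → (138.0970,34.3430).

G21
G90
G00 X111.3056 Y124.3123
M3 S684
G1 X106.4603 Y142.3952 F2704
G1 X93.2227 Y155.6328 F2704
G1 X75.1398 Y160.4781 F2704
G1 X57.0569 Y155.6328 F2704
G1 X43.8193 Y142.3952 F2704
G1 X38.9740 Y124.3123 F2704
G1 X43.8193 Y106.2294 F2704
G1 X57.0569 Y92.9918 F2704
G1 X75.1398 Y88.1465 F2704
G1 X93.2227 Y92.9918 F2704
G1 X106.4603 Y106.2294 F2704
G1 X111.3056 Y124.3123 F2704
M5
G00 X70.2318 Y167.3689
M3 S684
G1 X138.0970 Y34.3430 F2704
M5
G00 X0.0000 Y0.0000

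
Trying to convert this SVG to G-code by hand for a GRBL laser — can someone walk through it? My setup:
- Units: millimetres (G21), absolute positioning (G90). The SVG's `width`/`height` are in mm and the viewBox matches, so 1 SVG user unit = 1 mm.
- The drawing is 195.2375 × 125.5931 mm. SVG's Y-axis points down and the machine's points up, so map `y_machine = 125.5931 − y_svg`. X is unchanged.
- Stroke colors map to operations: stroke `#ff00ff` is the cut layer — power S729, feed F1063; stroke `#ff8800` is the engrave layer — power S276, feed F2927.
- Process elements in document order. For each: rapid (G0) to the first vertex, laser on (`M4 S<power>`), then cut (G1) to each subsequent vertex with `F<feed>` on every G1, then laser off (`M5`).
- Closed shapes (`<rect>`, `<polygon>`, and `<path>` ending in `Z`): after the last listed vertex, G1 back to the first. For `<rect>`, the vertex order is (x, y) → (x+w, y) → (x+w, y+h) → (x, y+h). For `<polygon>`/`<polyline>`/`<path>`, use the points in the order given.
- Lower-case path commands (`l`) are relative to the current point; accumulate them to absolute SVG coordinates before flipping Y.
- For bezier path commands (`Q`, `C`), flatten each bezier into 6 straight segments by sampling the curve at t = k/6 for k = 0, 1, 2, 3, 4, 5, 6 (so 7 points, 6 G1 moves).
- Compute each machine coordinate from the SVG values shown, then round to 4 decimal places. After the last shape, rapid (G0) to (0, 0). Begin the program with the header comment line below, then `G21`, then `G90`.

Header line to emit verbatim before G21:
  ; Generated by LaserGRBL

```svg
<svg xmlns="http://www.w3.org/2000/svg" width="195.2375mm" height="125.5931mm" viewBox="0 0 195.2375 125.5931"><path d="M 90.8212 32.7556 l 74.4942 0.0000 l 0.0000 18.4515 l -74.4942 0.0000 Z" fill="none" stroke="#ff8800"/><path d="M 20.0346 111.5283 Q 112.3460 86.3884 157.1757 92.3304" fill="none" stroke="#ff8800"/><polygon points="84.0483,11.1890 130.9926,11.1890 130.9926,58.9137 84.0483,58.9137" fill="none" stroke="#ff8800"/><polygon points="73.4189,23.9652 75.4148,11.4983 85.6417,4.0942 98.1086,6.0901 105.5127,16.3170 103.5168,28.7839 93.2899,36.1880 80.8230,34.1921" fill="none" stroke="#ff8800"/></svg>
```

; Generated by LaserGRBL
G21
G90
G0 X90.8212 Y92.8375
M4 S276
G1 X165.3154 Y92.8375 F2927
G1 X165.3154 Y74.3860 F2927
G1 X90.8212 Y74.3860 F2927
G1 X90.8212 Y92.8375 F2927
M5
G0 X20.0346 Y14.0648
M4 S276
G1 X49.4861 Y21.5814 F2927
G1 X76.2998 Y27.3712 F2927
G1 X100.4756 Y31.4342 F2927
G1 X122.0135 Y33.7705 F2927
G1 X140.9135 Y34.3800 F2927
G1 X157.1757 Y33.2627 F2927
M5
G0 X84.0483 Y114.4041
M4 S276
G1 X130.9926 Y114.4041 F2927
G1 X130.9926 Y66.6794 F2927
G1 X84.0483 Y66.6794 F2927
G1 X84.0483 Y114.4041 F2927
M5
G0 X73.4189 Y101.6279
M4 S276
G1 X75.4148 Y114.0948 F2927
G1 X85.6417 Y121.4989 F2927
G1 X98.1086 Y119.5030 F2927
G1 X105.5127 Y109.2761 F2927
G1 X103.5168 Y96.8092 F2927
G1 X93.2899 Y89.4051 F2927
G1 X80.8230 Y91.4010 F2927
G1 X73.4189 Y101.6279 F2927
M5
G0 X0.0000 Y0.0000

viewBox `0 0 195.2375 125.5931` with mm width/height → 1 unit = 1 mm. Flip: y_m = 125.5931 − y_svg.

**Shape 1** — `<path>` rectangle, stroke `#ff8800` → engrave (S276, F2927). Machine vertices: (90.8212,92.8375) → (165.3154,92.8375) → (165.3154,74.3860) → (90.8212,74.3860) → (90.8212,92.8375). Closed: final G1 returns to the first vertex.

**Shape 2** — `<path>` quadratic bezier, stroke `#ff8800` → engrave (S276, F2927). Control points (SVG): P0=(20.0346,111.5283), P1=(112.3460,86.3884), P2=(157.1757,92.3304); sampled at t=k/6. Machine vertices: (20.0346,14.0648) → (49.4861,21.5814) → (76.2998,27.3712) → (100.4756,31.4342) → (122.0135,33.7705) → (140.9135,34.3800) → (157.1757,33.2627). Open path.

**Shape 3** — `<polygon>` rectangle, stroke `#ff8800` → engrave (S276, F2927). Machine vertices: (84.0483,114.4041) → (130.9926,114.4041) → (130.9926,66.6794) → (84.0483,66.6794) → (84.0483,114.4041). Closed: final G1 returns to the first vertex.

**Shape 4** — `<polygon>` regular polygon, stroke `#ff8800` → engrave (S276, F2927). Machine vertices: (73.4189,101.6279) → (75.4148,114.0948) → (85.6417,121.4989) → (98.1086,119.5030) → (105.5127,109.2761) → (103.5168,96.8092) → (93.2899,89.4051) → (80.8230,91.4010) → (73.4189,101.6279). Closed: final G1 returns to the first vertex.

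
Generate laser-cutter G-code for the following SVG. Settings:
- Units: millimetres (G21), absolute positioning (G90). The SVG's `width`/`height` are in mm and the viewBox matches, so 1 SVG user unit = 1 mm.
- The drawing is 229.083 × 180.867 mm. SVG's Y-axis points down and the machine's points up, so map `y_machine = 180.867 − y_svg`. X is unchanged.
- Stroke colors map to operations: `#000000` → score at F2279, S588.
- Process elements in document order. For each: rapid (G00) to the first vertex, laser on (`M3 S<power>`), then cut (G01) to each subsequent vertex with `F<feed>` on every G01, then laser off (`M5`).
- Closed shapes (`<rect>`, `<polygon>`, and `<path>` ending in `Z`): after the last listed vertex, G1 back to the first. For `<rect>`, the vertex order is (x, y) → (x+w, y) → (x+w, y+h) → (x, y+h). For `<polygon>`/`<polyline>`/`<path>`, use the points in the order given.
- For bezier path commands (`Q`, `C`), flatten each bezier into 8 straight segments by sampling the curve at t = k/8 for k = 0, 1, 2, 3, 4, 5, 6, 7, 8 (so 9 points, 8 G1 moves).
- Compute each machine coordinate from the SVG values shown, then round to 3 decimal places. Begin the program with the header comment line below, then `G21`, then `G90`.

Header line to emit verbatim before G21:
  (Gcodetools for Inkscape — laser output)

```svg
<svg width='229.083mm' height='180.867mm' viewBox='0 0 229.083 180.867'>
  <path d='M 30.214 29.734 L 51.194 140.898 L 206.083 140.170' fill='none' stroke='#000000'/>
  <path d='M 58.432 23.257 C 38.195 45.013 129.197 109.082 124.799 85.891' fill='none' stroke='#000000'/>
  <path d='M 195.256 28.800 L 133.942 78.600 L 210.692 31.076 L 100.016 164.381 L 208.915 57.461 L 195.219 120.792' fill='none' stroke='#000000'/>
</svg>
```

(Gcodetools for Inkscape — laser output)
G21
G90
G00 X30.214 Y151.133
M3 S588
G01 X51.194 Y39.969 F2279
G01 X206.083 Y40.697 F2279
M5
G00 X58.432 Y157.610
M3 S588
G01 X55.654 Y147.721 F2279
G01 X60.883 Y135.384 F2279
G01 X71.697 Y122.117 F2279
G01 X85.676 Y109.438 F2279
G01 X100.397 Y98.866 F2279
G01 X113.439 Y91.919 F2279
G01 X122.380 Y90.117 F2279
G01 X124.799 Y94.976 F2279
M5
G00 X195.256 Y152.067
M3 S588
G01 X133.942 Y102.267 F2279
G01 X210.692 Y149.791 F2279
G01 X100.016 Y16.486 F2279
G01 X208.915 Y123.406 F2279
G01 X195.219 Y60.075 F2279
M5

Since the viewBox matches the mm dimensions, user units are millimetres directly. The only transform is the Y-flip y_m = 180.867 − y_svg.

Shape 1 is a open polyline drawn with `<path>`. Its stroke #000000 means score at S588, F2279. After flipping Y the toolpath is (30.214,151.133) → (51.194,39.969) → (206.083,40.697).

Shape 2 is a cubic bezier drawn with `<path>`. Its stroke #000000 means score at S588, F2279. After flipping Y the toolpath is (58.432,157.610) → (55.654,147.721) → (60.883,135.384) → (71.697,122.117) → (85.676,109.438) → (100.397,98.866) → (113.439,91.919) → (122.380,90.117) → (124.799,94.976).

Shape 3 is a open polyline drawn with `<path>`. Its stroke #000000 means score at S588, F2279. After flipping Y the toolpath is (195.256,152.067) → (133.942,102.267) → (210.692,149.791) → (100.016,16.486) → (208.915,123.406) → (195.219,60.075).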